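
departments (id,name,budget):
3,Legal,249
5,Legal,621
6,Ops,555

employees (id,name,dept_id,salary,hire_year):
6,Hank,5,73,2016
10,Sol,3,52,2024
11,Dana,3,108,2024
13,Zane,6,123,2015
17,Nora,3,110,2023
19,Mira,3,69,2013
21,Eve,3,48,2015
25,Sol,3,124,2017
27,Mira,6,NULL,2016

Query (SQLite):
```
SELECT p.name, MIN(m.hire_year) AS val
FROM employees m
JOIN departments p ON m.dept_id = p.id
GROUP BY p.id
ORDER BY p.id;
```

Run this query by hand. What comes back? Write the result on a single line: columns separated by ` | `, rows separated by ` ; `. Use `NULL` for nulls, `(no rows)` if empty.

Legal | 2013 ; Legal | 2016 ; Ops | 2015

Join each employees row to its departments via dept_id.
Group joined rows by departments.id; compute MIN(m.hire_year) per group.
  3: ids {10, 11, 17, 19, 21, 25} → MIN(m.hire_year)=2013
  5: ids {6} → MIN(m.hire_year)=2016
  6: ids {13, 27} → MIN(m.hire_year)=2015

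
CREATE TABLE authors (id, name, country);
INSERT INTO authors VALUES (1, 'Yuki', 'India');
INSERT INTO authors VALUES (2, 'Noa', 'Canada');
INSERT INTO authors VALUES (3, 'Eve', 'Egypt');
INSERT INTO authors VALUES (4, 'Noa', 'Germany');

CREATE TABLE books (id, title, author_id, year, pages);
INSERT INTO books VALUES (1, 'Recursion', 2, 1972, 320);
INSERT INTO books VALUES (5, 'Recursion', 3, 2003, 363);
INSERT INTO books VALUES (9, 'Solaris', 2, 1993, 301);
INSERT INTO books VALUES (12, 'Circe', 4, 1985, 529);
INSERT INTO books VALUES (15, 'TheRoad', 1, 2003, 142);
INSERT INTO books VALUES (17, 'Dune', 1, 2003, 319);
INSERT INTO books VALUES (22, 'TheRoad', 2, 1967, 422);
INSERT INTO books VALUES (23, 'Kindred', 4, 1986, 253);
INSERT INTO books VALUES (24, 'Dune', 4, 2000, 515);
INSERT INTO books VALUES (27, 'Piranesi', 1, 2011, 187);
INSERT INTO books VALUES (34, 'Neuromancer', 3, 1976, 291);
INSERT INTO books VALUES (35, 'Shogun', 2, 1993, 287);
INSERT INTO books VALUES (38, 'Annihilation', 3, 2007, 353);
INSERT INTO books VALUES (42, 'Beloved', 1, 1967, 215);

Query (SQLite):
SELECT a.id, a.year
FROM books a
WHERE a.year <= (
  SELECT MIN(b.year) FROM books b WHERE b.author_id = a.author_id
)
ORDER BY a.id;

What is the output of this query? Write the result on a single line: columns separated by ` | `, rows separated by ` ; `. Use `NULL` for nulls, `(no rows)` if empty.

For each books row a, compute MIN(year) over rows sharing a.author_id.
Keep row a if a.year <= that per-group MIN.
  author_id=1: MIN(year) = 1967
  author_id=2: MIN(year) = 1967
  author_id=3: MIN(year) = 1976
  author_id=4: MIN(year) = 1985

12 | 1985 ; 22 | 1967 ; 34 | 1976 ; 42 | 1967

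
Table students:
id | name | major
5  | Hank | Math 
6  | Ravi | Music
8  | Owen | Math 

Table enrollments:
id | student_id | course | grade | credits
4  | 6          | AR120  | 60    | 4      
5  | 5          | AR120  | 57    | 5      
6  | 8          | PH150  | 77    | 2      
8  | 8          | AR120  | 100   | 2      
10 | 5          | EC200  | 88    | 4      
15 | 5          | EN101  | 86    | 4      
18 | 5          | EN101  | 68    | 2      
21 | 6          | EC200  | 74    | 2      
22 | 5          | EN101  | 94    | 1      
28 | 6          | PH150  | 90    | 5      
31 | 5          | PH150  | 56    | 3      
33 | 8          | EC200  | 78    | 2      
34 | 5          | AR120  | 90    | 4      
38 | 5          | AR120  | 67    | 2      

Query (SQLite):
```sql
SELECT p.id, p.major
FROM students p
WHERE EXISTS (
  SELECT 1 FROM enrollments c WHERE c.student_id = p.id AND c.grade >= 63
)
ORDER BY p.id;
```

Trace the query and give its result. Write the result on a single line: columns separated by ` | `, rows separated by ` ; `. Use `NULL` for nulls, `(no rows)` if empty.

5 | Math ; 6 | Music ; 8 | Math

For each students row, check whether any enrollments with matching student_id has grade >= 63.
Keep rows where that is true.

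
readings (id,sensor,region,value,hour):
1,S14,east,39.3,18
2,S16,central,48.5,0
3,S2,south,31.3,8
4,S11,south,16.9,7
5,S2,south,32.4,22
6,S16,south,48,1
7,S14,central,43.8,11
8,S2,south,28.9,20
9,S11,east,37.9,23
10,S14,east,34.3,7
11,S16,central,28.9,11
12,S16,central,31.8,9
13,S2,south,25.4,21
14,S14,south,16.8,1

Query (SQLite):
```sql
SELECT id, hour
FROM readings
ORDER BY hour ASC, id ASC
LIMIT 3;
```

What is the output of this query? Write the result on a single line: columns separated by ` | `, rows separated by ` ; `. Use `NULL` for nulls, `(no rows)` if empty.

Sort by hour asc, tiebreak id asc: (0, id=2), (1, id=6), (1, id=14), (7, id=4), (7, id=10), (8, id=3) …. Take first 3.

2 | 0 ; 6 | 1 ; 14 | 1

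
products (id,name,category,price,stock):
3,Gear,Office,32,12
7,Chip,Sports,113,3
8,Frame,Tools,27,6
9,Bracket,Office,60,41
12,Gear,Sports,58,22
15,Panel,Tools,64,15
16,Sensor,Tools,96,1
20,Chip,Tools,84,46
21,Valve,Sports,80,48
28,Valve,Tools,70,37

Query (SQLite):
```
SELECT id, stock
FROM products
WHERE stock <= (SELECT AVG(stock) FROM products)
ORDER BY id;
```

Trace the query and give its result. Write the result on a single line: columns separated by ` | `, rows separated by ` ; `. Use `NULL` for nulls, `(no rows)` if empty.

3 | 12 ; 7 | 3 ; 8 | 6 ; 12 | 22 ; 15 | 15 ; 16 | 1

Scalar subquery: AVG(stock) over all products rows = 23.1.
Keep rows where stock <= that value.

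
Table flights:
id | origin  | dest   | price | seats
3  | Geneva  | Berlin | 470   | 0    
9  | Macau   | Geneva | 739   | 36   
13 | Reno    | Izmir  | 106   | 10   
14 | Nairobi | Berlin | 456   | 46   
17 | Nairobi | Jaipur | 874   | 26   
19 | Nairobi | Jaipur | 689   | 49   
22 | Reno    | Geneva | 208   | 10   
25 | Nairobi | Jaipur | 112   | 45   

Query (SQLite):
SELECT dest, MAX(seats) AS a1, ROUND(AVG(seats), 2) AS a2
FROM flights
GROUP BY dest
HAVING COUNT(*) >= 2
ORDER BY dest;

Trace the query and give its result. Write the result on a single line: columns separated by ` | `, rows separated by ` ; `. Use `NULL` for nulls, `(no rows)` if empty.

Group flights by dest.
Per group compute: MAX(seats), ROUND(AVG(seats), 2).
HAVING: drop groups with fewer than 2 rows.
  Berlin: ids {3, 14} → MAX(seats)=46, ROUND(AVG(seats), 2)=23
  Geneva: ids {9, 22} → MAX(seats)=36, ROUND(AVG(seats), 2)=23
  Izmir: ids {13} → MAX(seats)=10, ROUND(AVG(seats), 2)=10
  Jaipur: ids {17, 19, 25} → MAX(seats)=49, ROUND(AVG(seats), 2)=40

Berlin | 46 | 23 ; Geneva | 36 | 23 ; Jaipur | 49 | 40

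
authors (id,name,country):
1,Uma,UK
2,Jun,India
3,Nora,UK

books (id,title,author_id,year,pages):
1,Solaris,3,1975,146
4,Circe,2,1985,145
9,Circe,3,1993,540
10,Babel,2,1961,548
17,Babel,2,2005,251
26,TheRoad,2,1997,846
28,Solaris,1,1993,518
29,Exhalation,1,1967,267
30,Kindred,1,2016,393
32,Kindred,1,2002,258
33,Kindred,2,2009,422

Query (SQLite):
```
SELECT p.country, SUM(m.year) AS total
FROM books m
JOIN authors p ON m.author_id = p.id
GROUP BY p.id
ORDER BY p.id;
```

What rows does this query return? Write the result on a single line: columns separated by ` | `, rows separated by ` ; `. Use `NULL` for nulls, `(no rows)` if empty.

UK | 7978 ; India | 9957 ; UK | 3968

Join each books row to its authors via author_id.
Group joined rows by authors.id; compute SUM(m.year) per group.
  1: ids {28, 29, 30, 32} → SUM(m.year)=7978
  2: ids {4, 10, 17, 26, 33} → SUM(m.year)=9957
  3: ids {1, 9} → SUM(m.year)=3968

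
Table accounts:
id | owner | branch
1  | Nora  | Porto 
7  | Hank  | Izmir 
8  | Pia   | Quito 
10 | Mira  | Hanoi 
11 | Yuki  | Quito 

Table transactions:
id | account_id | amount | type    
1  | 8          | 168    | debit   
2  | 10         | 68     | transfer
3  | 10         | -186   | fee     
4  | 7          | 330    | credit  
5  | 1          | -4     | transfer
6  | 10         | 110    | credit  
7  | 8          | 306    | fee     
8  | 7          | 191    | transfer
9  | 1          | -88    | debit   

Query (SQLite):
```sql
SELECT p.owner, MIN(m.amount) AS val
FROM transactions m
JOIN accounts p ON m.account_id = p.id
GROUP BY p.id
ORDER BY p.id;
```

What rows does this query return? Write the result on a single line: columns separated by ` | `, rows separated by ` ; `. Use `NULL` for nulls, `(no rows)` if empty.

Nora | -88 ; Hank | 191 ; Pia | 168 ; Mira | -186

Join each transactions row to its accounts via account_id.
Group joined rows by accounts.id; compute MIN(m.amount) per group.
  1: ids {5, 9} → MIN(m.amount)=-88
  7: ids {4, 8} → MIN(m.amount)=191
  8: ids {1, 7} → MIN(m.amount)=168
  10: ids {2, 3, 6} → MIN(m.amount)=-186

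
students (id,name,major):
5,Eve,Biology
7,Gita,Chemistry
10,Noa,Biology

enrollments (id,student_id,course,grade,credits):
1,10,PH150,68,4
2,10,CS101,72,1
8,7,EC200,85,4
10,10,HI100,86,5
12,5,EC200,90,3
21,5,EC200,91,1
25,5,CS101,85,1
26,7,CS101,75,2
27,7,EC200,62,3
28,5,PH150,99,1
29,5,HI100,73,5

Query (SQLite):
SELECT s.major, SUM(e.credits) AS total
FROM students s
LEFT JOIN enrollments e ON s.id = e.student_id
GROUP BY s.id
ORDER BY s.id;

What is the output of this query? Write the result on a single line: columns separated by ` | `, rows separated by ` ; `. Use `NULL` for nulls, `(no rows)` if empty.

Biology | 11 ; Chemistry | 9 ; Biology | 10

LEFT JOIN keeps every students row; unmatched ones get NULL for enrollments columns.
Group by students.id and compute SUM(e.credits). SUM over an all-NULL group is NULL.
  5: ids {12, 21, 25, 28, 29} → SUM(e.credits)=11
  7: ids {8, 26, 27} → SUM(e.credits)=9
  10: ids {1, 2, 10} → SUM(e.credits)=10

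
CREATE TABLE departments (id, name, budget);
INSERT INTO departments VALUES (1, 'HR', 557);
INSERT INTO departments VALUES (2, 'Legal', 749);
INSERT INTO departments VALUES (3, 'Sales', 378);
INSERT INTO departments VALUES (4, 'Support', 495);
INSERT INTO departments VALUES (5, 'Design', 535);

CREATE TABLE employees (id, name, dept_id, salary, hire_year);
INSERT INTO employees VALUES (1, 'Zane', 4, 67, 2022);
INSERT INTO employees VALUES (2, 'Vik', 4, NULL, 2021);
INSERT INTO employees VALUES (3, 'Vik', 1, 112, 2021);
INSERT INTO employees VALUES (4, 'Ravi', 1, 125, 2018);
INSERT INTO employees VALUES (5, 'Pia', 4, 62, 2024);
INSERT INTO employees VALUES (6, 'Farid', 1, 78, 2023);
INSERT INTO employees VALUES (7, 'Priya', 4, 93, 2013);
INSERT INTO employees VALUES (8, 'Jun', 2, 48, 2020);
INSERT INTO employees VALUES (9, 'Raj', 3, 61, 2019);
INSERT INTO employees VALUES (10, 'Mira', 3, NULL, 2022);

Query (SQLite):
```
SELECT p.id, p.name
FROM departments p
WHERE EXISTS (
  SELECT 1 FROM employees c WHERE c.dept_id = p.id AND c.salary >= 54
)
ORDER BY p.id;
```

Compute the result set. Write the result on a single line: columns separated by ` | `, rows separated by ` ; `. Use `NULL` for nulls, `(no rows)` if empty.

For each departments row, check whether any employees with matching dept_id has salary >= 54.
Keep rows where that is true.

1 | HR ; 3 | Sales ; 4 | Support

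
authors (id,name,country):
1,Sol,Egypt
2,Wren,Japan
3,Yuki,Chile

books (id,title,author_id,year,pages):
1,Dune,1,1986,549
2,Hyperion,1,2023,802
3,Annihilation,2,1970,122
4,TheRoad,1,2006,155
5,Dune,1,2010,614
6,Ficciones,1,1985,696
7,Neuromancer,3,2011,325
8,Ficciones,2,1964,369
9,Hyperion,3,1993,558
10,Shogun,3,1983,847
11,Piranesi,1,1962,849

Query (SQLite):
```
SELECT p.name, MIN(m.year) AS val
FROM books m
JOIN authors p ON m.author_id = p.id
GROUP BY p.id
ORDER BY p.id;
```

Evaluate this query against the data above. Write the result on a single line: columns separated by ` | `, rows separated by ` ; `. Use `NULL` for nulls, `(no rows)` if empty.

Join each books row to its authors via author_id.
Group joined rows by authors.id; compute MIN(m.year) per group.
  1: ids {1, 2, 4, 5, 6, 11} → MIN(m.year)=1962
  2: ids {3, 8} → MIN(m.year)=1964
  3: ids {7, 9, 10} → MIN(m.year)=1983

Sol | 1962 ; Wren | 1964 ; Yuki | 1983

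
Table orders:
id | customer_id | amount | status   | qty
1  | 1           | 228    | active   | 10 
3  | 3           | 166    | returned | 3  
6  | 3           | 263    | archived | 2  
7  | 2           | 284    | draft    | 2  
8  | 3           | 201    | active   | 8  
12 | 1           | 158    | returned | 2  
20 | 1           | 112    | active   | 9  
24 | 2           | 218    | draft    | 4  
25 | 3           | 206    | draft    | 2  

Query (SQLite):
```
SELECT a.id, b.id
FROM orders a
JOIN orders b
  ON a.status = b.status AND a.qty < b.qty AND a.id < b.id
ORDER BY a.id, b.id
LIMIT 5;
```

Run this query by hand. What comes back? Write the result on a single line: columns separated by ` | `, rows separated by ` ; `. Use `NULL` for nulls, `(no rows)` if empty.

Pairs (a,b) with same status, a.qty < b.qty, a.id < b.id.
status groups: active:{1,8,20} archived:{6} draft:{7,24,25} returned:{3,12}
Ordered by (a.id, b.id); first 5.

7 | 24 ; 8 | 20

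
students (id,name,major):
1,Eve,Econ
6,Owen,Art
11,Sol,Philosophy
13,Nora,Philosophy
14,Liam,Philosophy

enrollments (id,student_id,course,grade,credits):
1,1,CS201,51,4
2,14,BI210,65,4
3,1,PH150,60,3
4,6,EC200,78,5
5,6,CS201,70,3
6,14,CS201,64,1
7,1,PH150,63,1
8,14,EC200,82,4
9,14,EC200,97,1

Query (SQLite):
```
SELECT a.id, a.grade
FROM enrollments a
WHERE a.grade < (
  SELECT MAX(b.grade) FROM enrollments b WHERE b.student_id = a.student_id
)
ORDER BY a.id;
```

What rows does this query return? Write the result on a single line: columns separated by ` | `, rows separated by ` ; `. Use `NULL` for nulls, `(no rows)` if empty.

For each enrollments row a, compute MAX(grade) over rows sharing a.student_id.
Keep row a if a.grade < that per-group MAX.
  student_id=1: MAX(grade) = 63
  student_id=6: MAX(grade) = 78
  student_id=14: MAX(grade) = 97

1 | 51 ; 2 | 65 ; 3 | 60 ; 5 | 70 ; 6 | 64 ; 8 | 82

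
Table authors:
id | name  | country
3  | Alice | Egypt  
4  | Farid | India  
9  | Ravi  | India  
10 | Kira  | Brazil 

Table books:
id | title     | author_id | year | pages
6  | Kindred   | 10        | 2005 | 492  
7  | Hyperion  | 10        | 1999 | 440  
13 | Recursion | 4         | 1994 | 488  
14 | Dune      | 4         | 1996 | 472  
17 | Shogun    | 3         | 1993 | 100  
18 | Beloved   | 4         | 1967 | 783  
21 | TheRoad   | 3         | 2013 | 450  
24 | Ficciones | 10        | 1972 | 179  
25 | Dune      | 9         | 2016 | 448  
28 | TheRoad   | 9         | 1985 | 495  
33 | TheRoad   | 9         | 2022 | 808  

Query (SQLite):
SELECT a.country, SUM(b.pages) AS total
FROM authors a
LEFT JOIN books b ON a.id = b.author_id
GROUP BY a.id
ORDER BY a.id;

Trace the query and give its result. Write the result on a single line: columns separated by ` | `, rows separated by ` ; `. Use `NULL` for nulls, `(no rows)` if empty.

Egypt | 550 ; India | 1743 ; India | 1751 ; Brazil | 1111

LEFT JOIN keeps every authors row; unmatched ones get NULL for books columns.
Group by authors.id and compute SUM(b.pages). SUM over an all-NULL group is NULL.
  3: ids {17, 21} → SUM(b.pages)=550
  4: ids {13, 14, 18} → SUM(b.pages)=1743
  9: ids {25, 28, 33} → SUM(b.pages)=1751
  10: ids {6, 7, 24} → SUM(b.pages)=1111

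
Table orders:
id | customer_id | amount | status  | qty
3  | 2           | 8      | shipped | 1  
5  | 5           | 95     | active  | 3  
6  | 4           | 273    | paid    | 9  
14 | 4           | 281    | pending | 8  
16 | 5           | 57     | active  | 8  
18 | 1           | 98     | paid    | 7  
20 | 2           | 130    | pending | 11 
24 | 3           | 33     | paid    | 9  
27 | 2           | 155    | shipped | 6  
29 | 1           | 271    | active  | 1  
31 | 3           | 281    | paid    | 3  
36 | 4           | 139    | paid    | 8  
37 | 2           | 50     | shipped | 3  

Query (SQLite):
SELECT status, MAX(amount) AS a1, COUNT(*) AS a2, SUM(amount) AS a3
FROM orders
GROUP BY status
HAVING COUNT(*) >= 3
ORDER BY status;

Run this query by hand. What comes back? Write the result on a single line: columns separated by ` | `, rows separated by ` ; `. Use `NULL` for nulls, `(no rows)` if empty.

active | 271 | 3 | 423 ; paid | 281 | 5 | 824 ; shipped | 155 | 3 | 213

Group orders by status.
Per group compute: MAX(amount), COUNT(*), SUM(amount).
HAVING: drop groups with fewer than 3 rows.
  active: ids {5, 16, 29} → MAX(amount)=271, COUNT(*)=3, SUM(amount)=423
  paid: ids {6, 18, 24, 31, 36} → MAX(amount)=281, COUNT(*)=5, SUM(amount)=824
  pending: ids {14, 20} → MAX(amount)=281, COUNT(*)=2, SUM(amount)=411
  shipped: ids {3, 27, 37} → MAX(amount)=155, COUNT(*)=3, SUM(amount)=213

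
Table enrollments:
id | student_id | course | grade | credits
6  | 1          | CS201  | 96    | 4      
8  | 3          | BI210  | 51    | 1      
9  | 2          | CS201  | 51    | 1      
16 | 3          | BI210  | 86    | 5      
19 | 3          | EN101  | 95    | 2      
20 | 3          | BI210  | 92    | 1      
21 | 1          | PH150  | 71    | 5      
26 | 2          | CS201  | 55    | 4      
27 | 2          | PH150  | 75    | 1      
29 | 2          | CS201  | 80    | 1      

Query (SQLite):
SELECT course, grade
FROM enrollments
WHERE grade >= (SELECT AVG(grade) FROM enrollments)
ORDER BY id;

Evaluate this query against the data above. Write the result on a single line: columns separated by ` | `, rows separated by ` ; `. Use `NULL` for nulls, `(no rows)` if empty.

Scalar subquery: AVG(grade) over all enrollments rows = 75.2.
Keep rows where grade >= that value.

CS201 | 96 ; BI210 | 86 ; EN101 | 95 ; BI210 | 92 ; CS201 | 80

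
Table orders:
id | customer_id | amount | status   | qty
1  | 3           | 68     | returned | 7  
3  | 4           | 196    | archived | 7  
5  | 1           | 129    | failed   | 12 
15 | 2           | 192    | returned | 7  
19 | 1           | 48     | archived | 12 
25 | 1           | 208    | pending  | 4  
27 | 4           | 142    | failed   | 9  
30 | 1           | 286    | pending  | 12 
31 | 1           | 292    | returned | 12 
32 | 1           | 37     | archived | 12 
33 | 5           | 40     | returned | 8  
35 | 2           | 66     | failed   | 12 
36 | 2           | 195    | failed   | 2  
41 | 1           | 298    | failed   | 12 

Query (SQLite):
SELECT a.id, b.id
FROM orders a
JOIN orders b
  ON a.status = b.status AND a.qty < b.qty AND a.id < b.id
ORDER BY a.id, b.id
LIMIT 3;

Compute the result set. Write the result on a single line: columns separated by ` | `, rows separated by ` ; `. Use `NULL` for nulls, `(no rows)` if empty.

1 | 31 ; 1 | 33 ; 3 | 19

Pairs (a,b) with same status, a.qty < b.qty, a.id < b.id.
status groups: archived:{3,19,32} failed:{5,27,35,36,41} pending:{25,30} returned:{1,15,31,33}
Ordered by (a.id, b.id); first 3.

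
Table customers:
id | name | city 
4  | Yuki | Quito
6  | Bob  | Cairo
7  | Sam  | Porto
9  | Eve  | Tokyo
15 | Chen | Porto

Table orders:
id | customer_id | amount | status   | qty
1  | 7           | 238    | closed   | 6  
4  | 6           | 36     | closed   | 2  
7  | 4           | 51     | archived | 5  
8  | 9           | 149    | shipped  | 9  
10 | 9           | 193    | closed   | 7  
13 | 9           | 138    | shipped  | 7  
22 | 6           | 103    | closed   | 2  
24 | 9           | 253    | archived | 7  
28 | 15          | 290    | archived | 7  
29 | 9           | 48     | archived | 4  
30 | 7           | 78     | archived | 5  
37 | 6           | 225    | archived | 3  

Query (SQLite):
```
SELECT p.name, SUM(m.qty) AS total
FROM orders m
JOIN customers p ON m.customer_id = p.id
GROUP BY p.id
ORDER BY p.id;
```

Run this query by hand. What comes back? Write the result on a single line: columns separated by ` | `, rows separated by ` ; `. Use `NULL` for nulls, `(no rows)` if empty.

Join each orders row to its customers via customer_id.
Group joined rows by customers.id; compute SUM(m.qty) per group.
  4: ids {7} → SUM(m.qty)=5
  6: ids {4, 22, 37} → SUM(m.qty)=7
  7: ids {1, 30} → SUM(m.qty)=11
  9: ids {8, 10, 13, 24, 29} → SUM(m.qty)=34
  15: ids {28} → SUM(m.qty)=7

Yuki | 5 ; Bob | 7 ; Sam | 11 ; Eve | 34 ; Chen | 7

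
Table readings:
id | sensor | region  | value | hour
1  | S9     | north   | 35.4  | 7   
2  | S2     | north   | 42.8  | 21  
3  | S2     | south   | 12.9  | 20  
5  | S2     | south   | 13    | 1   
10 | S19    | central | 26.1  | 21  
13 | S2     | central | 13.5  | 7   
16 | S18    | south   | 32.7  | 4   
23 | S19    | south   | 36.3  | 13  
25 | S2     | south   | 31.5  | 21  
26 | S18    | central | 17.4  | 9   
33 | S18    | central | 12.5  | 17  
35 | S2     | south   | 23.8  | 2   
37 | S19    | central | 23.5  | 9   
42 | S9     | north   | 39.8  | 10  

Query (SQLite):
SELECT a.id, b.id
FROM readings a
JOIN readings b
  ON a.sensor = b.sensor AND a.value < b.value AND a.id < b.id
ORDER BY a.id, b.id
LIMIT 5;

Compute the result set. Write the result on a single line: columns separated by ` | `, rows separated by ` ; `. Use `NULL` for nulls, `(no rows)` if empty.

1 | 42 ; 3 | 5 ; 3 | 13 ; 3 | 25 ; 3 | 35

Pairs (a,b) with same sensor, a.value < b.value, a.id < b.id.
sensor groups: S18:{16,26,33} S19:{10,23,37} S2:{2,3,5,13,25,35} S9:{1,42}
Ordered by (a.id, b.id); first 5.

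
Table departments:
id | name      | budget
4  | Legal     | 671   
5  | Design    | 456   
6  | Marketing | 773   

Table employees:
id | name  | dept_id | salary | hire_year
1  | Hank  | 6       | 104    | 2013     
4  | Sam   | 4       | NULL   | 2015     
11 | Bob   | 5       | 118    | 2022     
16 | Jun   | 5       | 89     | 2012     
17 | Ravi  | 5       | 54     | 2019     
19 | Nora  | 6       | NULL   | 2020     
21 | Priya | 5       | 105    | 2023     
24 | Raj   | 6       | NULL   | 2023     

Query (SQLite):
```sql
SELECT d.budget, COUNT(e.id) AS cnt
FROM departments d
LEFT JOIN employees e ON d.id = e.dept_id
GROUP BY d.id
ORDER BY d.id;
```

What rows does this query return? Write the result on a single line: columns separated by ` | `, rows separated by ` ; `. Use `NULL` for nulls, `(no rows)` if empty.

671 | 1 ; 456 | 4 ; 773 | 3

LEFT JOIN keeps every departments row; unmatched ones get NULL for employees columns.
Group by departments.id and compute COUNT(e.id). COUNT(col) of an all-NULL group is 0.
  4: ids {4} → COUNT(e.id)=1
  5: ids {11, 16, 17, 21} → COUNT(e.id)=4
  6: ids {1, 19, 24} → COUNT(e.id)=3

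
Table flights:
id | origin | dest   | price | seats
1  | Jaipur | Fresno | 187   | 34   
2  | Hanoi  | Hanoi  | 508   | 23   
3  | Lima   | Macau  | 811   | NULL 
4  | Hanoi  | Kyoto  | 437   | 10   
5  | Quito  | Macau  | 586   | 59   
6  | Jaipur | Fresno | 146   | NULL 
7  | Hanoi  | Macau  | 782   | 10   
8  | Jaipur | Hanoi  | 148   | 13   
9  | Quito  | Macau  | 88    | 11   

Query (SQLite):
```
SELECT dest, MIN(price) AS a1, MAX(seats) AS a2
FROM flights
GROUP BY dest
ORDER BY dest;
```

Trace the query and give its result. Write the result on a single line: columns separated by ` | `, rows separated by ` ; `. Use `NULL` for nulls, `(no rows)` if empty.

Fresno | 146 | 34 ; Hanoi | 148 | 23 ; Kyoto | 437 | 10 ; Macau | 88 | 59

Group flights by dest.
Per group compute: MIN(price), MAX(seats).
  Fresno: ids {1, 6} → MIN(price)=146, MAX(seats)=34
  Hanoi: ids {2, 8} → MIN(price)=148, MAX(seats)=23
  Kyoto: ids {4} → MIN(price)=437, MAX(seats)=10
  Macau: ids {3, 5, 7, 9} → MIN(price)=88, MAX(seats)=59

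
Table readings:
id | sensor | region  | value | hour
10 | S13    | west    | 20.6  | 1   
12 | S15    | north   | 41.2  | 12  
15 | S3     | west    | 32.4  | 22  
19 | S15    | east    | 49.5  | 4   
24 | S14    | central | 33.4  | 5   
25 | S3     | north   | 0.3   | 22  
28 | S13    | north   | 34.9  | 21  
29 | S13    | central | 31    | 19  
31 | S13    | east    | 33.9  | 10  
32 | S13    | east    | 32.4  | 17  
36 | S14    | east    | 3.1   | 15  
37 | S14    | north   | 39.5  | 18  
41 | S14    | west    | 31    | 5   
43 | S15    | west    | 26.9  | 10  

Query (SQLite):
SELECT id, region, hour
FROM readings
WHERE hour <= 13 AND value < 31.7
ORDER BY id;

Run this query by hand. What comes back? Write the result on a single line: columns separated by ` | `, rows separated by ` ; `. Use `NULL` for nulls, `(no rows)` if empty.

10 | west | 1 ; 41 | west | 5 ; 43 | west | 10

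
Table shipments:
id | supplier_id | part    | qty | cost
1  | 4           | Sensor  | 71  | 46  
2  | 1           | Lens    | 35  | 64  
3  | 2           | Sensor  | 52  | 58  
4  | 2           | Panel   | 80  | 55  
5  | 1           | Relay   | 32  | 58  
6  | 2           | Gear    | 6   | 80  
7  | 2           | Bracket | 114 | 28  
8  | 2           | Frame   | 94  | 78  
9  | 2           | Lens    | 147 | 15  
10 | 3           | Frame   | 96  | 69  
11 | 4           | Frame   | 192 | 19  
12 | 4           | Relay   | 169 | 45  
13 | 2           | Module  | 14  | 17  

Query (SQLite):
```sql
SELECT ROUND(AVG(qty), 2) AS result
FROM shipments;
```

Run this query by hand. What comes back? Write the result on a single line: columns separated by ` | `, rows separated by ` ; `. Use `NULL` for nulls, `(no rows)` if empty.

84.77

All qty values: [71, 35, 52, 80, 32, 6, 114, 94, 147, 96, 192, 169, 14].
AVG = 1102 / 13 (rounded to 2 dp).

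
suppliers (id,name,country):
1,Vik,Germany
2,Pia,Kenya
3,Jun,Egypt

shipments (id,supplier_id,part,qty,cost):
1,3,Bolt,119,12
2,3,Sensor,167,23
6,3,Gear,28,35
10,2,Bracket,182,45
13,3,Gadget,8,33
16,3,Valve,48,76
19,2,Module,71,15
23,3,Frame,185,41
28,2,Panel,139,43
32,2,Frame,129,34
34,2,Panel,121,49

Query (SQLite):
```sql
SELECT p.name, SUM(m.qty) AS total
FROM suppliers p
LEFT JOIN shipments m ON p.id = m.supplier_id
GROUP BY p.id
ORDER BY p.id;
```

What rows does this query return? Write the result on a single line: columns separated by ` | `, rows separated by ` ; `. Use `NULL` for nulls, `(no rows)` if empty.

LEFT JOIN keeps every suppliers row; unmatched ones get NULL for shipments columns.
Group by suppliers.id and compute SUM(m.qty). SUM over an all-NULL group is NULL.
  1: ids {—} → SUM(m.qty)=NULL
  2: ids {10, 19, 28, 32, 34} → SUM(m.qty)=642
  3: ids {1, 2, 6, 13, 16, 23} → SUM(m.qty)=555

Vik | NULL ; Pia | 642 ; Jun | 555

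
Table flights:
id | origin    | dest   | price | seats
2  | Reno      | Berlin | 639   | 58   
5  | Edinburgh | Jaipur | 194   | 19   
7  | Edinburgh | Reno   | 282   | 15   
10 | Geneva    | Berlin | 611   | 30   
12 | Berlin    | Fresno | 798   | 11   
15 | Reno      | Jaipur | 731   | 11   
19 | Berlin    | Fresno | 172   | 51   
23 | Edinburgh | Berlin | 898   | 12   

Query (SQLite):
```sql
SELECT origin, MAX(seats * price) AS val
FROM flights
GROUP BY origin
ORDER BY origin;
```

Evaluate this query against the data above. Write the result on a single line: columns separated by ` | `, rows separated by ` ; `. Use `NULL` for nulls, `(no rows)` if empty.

For each row compute seats * price.
Group by origin; take MAX of the expression per group.
  Berlin: ids {12, 19} → MAX(seats * price)=8778
  Edinburgh: ids {5, 7, 23} → MAX(seats * price)=10776
  Geneva: ids {10} → MAX(seats * price)=18330
  Reno: ids {2, 15} → MAX(seats * price)=37062

Berlin | 8778 ; Edinburgh | 10776 ; Geneva | 18330 ; Reno | 37062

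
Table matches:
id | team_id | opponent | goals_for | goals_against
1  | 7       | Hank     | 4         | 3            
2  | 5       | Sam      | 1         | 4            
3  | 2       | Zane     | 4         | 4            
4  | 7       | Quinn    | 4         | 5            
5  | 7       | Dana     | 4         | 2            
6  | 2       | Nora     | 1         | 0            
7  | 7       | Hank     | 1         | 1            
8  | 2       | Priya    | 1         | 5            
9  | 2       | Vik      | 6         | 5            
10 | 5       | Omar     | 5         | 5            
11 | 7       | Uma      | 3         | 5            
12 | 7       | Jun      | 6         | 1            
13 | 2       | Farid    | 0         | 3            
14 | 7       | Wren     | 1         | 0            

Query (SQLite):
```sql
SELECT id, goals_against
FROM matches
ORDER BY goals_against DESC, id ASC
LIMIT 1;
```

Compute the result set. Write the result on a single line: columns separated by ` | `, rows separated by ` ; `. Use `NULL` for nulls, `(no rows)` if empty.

Sort by goals_against desc, tiebreak id asc: (5, id=4), (5, id=8), (5, id=9), (5, id=10) …. Take first 1.

4 | 5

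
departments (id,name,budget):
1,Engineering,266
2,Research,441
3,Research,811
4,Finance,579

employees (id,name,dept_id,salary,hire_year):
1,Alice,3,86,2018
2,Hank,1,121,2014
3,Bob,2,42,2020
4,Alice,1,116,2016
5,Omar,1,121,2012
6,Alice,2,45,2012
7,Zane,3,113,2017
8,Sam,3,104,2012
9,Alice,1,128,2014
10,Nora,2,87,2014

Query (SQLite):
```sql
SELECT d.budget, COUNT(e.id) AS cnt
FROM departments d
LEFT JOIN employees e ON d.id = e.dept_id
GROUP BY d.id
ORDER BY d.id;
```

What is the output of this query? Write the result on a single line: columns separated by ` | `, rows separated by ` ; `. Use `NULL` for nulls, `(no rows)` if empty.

266 | 4 ; 441 | 3 ; 811 | 3 ; 579 | 0

LEFT JOIN keeps every departments row; unmatched ones get NULL for employees columns.
Group by departments.id and compute COUNT(e.id). COUNT(col) of an all-NULL group is 0.
  1: ids {2, 4, 5, 9} → COUNT(e.id)=4
  2: ids {3, 6, 10} → COUNT(e.id)=3
  3: ids {1, 7, 8} → COUNT(e.id)=3
  4: ids {—} → COUNT(e.id)=0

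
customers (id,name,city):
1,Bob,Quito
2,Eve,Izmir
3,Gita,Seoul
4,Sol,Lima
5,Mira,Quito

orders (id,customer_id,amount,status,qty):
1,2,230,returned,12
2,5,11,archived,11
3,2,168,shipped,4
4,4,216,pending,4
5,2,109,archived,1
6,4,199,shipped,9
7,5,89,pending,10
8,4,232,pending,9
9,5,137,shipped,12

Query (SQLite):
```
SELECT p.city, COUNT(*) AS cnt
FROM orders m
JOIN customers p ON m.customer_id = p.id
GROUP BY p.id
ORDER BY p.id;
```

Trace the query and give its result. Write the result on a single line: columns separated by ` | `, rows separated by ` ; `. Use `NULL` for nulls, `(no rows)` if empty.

Izmir | 3 ; Lima | 3 ; Quito | 3

Join each orders row to its customers via customer_id.
Group joined rows by customers.id; compute COUNT(*) per group.
  2: ids {1, 3, 5} → COUNT(*)=3
  4: ids {4, 6, 8} → COUNT(*)=3
  5: ids {2, 7, 9} → COUNT(*)=3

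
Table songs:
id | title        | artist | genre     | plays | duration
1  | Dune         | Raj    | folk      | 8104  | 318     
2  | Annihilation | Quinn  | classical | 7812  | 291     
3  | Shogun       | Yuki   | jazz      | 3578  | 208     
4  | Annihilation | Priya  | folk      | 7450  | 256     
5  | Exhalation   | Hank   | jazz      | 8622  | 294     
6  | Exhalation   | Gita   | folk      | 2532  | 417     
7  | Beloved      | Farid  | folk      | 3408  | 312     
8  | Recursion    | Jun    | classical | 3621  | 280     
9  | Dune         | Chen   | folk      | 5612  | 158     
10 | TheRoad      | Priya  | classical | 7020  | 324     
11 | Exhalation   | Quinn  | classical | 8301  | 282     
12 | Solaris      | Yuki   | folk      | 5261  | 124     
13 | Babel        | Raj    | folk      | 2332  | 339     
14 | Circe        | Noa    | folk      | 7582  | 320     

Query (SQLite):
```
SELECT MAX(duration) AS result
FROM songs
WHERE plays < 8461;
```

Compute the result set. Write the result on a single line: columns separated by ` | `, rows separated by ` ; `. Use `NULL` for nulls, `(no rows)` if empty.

Rows where plays < 8461 → duration values: [318, 291, 208, 256, 417, 312, 280, 158, 324, 282, 124, 339, 320].
MAX of non-NULL values = 417.

417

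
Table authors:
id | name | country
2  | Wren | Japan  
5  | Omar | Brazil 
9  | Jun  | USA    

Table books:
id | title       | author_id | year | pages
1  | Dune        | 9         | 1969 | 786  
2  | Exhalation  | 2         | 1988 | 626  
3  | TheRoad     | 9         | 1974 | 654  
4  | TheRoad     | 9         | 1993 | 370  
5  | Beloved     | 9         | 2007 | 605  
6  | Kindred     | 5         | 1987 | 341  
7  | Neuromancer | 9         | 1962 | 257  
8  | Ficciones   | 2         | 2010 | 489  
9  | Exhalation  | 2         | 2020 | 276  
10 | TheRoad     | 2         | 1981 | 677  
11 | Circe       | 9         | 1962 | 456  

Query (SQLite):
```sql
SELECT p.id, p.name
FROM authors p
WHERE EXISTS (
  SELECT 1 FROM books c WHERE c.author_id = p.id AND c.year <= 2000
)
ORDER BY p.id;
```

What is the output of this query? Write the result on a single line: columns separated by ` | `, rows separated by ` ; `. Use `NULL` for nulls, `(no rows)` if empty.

For each authors row, check whether any books with matching author_id has year <= 2000.
Keep rows where that is true.

2 | Wren ; 5 | Omar ; 9 | Jun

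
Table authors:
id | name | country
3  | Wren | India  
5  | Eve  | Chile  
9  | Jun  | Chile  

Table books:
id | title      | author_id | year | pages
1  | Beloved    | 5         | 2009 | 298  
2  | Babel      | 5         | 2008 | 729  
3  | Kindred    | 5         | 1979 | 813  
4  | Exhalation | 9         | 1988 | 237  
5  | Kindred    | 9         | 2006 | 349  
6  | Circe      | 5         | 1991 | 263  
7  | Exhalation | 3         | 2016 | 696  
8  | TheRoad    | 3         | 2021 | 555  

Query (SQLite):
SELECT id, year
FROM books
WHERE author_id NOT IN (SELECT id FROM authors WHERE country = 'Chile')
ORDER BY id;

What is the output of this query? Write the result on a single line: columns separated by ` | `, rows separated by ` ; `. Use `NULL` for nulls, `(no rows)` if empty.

Inner query: authors.id where country = 'Chile'.
Outer: keep books rows whose author_id is not in that set.
Inner query → {5, 9}

7 | 2016 ; 8 | 2021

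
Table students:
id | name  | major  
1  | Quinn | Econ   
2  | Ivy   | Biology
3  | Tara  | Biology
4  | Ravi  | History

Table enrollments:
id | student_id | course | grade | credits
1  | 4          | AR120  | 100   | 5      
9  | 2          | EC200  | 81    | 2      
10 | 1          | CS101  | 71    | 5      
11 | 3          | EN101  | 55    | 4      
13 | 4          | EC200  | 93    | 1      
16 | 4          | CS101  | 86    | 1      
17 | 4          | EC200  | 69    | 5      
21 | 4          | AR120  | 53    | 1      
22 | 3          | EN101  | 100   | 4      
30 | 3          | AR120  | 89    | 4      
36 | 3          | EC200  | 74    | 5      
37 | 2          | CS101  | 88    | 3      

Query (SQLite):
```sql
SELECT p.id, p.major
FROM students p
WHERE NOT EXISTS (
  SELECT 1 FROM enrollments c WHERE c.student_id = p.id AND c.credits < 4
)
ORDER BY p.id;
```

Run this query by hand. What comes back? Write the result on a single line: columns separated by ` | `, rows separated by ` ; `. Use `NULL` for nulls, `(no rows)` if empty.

For each students row, check whether any enrollments with matching student_id has credits < 4.
Keep rows where that is false.

1 | Econ ; 3 | Biology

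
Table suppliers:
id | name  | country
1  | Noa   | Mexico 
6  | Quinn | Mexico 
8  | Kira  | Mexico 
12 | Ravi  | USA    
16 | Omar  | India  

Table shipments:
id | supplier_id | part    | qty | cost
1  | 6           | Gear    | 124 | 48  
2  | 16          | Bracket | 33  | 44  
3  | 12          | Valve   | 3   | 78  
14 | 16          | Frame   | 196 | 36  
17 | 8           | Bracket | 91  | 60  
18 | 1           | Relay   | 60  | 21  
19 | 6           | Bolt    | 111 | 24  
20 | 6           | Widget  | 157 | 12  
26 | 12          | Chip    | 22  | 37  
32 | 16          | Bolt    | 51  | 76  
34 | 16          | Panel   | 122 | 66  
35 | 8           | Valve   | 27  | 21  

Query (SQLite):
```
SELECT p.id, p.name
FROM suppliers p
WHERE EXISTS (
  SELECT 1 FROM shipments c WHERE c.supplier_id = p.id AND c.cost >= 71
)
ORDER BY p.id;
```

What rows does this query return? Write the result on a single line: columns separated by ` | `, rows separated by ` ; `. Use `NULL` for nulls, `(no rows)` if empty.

12 | Ravi ; 16 | Omar

For each suppliers row, check whether any shipments with matching supplier_id has cost >= 71.
Keep rows where that is true.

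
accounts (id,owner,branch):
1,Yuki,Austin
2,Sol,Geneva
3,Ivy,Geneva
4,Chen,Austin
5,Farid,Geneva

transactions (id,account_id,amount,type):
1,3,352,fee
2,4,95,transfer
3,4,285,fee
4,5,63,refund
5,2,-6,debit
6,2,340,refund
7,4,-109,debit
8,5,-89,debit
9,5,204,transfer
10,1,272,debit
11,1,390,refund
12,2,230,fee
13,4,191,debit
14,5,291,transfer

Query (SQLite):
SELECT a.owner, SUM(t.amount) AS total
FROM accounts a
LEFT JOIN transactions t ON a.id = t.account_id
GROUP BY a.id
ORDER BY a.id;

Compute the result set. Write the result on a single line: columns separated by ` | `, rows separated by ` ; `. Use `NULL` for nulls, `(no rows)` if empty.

LEFT JOIN keeps every accounts row; unmatched ones get NULL for transactions columns.
Group by accounts.id and compute SUM(t.amount). SUM over an all-NULL group is NULL.
  1: ids {10, 11} → SUM(t.amount)=662
  2: ids {5, 6, 12} → SUM(t.amount)=564
  3: ids {1} → SUM(t.amount)=352
  4: ids {2, 3, 7, 13} → SUM(t.amount)=462
  5: ids {4, 8, 9, 14} → SUM(t.amount)=469

Yuki | 662 ; Sol | 564 ; Ivy | 352 ; Chen | 462 ; Farid | 469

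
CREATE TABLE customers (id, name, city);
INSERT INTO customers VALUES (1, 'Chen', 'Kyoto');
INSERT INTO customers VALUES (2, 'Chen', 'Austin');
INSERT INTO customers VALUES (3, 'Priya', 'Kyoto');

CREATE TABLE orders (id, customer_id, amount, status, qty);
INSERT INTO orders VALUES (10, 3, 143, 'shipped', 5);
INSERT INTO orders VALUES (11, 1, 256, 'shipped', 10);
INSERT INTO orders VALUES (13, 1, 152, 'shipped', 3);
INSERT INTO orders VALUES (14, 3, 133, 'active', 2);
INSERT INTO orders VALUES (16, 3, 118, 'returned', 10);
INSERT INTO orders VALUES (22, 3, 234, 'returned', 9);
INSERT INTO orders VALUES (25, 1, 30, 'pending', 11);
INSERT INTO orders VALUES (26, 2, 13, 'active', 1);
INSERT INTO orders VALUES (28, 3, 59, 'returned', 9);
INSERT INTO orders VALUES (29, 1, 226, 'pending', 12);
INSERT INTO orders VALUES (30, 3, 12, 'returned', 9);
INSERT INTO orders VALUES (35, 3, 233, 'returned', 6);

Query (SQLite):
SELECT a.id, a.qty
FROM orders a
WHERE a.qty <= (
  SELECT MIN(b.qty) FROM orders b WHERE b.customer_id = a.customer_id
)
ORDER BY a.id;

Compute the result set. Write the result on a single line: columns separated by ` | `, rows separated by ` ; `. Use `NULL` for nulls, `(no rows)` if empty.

For each orders row a, compute MIN(qty) over rows sharing a.customer_id.
Keep row a if a.qty <= that per-group MIN.
  customer_id=1: MIN(qty) = 3
  customer_id=2: MIN(qty) = 1
  customer_id=3: MIN(qty) = 2

13 | 3 ; 14 | 2 ; 26 | 1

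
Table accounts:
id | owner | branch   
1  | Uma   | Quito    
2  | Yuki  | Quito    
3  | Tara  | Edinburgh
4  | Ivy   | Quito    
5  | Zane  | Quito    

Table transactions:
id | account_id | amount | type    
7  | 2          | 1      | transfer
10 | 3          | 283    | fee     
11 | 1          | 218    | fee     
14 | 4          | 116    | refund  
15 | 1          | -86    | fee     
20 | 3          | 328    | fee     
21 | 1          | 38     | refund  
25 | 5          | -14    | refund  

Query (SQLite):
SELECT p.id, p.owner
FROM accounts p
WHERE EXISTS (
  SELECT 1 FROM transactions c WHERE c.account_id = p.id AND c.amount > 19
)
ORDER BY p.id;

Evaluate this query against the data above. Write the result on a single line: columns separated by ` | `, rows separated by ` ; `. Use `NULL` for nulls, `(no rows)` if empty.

1 | Uma ; 3 | Tara ; 4 | Ivy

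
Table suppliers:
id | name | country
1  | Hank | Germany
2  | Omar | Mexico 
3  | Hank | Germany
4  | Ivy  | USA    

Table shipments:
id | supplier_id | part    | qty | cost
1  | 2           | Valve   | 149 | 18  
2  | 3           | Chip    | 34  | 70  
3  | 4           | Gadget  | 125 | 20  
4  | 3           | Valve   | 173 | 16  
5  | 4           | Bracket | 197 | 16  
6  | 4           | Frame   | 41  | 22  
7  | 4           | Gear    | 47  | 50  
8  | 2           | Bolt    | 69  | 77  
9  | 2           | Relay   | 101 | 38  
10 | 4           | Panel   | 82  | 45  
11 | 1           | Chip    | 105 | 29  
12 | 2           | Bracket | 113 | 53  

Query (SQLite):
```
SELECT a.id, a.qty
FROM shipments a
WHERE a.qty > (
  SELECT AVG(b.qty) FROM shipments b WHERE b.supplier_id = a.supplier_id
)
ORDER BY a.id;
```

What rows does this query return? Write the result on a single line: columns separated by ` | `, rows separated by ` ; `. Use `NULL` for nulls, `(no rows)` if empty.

For each shipments row a, compute AVG(qty) over rows sharing a.supplier_id.
Keep row a if a.qty > that per-group AVG.
  supplier_id=1: AVG(qty) = 105.0
  supplier_id=2: AVG(qty) = 108.0
  supplier_id=3: AVG(qty) = 103.5
  supplier_id=4: AVG(qty) = 98.4

1 | 149 ; 3 | 125 ; 4 | 173 ; 5 | 197 ; 12 | 113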